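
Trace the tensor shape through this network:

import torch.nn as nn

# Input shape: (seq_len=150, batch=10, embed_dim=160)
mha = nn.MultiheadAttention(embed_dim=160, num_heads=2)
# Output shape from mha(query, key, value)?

Input shape: (150, 10, 160)
Output shape: (150, 10, 160)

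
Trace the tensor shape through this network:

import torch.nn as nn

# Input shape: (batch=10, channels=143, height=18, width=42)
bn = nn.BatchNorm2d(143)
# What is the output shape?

Input shape: (10, 143, 18, 42)
Output shape: (10, 143, 18, 42)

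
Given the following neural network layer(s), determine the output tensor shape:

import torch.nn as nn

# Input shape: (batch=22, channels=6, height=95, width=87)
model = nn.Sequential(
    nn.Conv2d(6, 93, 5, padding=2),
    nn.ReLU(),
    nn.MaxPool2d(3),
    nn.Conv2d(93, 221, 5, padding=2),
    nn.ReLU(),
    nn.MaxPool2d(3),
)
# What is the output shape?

Input shape: (22, 6, 95, 87)
  -> after first Conv2d: (22, 93, 95, 87)
  -> after first MaxPool2d: (22, 93, 31, 29)
  -> after second Conv2d: (22, 221, 31, 29)
Output shape: (22, 221, 10, 9)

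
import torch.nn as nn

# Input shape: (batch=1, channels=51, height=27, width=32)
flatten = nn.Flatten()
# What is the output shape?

Input shape: (1, 51, 27, 32)
Output shape: (1, 44064)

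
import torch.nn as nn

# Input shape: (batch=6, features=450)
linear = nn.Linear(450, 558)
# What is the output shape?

Input shape: (6, 450)
Output shape: (6, 558)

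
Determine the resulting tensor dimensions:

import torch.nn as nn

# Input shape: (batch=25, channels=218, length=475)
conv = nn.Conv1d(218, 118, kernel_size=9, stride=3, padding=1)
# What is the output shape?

Input shape: (25, 218, 475)
Output shape: (25, 118, 157)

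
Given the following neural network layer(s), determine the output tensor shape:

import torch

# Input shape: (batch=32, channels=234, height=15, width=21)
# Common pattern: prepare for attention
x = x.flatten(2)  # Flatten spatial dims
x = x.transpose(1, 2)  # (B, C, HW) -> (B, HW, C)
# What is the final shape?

Input shape: (32, 234, 15, 21)
  -> after flatten(2): (32, 234, 315)
Output shape: (32, 315, 234)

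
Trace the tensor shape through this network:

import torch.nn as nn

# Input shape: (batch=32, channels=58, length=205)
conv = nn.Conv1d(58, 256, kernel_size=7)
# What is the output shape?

Input shape: (32, 58, 205)
Output shape: (32, 256, 199)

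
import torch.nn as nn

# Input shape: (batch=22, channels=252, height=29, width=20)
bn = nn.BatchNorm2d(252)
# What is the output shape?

Input shape: (22, 252, 29, 20)
Output shape: (22, 252, 29, 20)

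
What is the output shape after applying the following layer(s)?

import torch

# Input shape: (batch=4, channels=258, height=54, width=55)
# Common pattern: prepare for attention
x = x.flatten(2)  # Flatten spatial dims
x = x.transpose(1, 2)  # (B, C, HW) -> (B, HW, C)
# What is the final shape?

Input shape: (4, 258, 54, 55)
  -> after flatten(2): (4, 258, 2970)
Output shape: (4, 2970, 258)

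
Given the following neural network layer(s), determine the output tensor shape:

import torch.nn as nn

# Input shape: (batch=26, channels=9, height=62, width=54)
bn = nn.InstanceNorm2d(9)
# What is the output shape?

Input shape: (26, 9, 62, 54)
Output shape: (26, 9, 62, 54)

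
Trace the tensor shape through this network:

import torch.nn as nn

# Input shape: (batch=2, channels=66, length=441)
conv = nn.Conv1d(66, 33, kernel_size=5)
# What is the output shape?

Input shape: (2, 66, 441)
Output shape: (2, 33, 437)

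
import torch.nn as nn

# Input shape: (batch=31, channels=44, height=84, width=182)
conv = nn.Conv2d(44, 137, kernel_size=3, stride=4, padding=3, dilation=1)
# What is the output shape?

Input shape: (31, 44, 84, 182)
Output shape: (31, 137, 22, 47)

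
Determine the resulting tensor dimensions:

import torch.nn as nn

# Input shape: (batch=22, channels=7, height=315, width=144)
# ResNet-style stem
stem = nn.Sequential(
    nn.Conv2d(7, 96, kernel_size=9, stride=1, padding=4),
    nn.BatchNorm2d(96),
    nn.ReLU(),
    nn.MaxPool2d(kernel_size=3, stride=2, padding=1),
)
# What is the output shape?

Input shape: (22, 7, 315, 144)
  -> after Conv2d 9x9 stride=1: (22, 96, 315, 144)
Output shape: (22, 96, 158, 72)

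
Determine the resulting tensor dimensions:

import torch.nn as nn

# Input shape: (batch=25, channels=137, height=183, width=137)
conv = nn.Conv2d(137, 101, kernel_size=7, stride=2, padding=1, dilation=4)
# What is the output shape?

Input shape: (25, 137, 183, 137)
Output shape: (25, 101, 81, 58)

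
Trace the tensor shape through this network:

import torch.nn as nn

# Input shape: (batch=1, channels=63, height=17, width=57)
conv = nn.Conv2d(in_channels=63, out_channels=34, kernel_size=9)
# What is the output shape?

Input shape: (1, 63, 17, 57)
Output shape: (1, 34, 9, 49)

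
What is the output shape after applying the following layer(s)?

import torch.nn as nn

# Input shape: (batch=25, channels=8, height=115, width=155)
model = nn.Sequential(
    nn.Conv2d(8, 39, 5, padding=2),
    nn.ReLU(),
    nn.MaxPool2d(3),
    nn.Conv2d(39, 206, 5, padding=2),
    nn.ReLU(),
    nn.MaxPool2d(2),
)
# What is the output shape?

Input shape: (25, 8, 115, 155)
  -> after first Conv2d: (25, 39, 115, 155)
  -> after first MaxPool2d: (25, 39, 38, 51)
  -> after second Conv2d: (25, 206, 38, 51)
Output shape: (25, 206, 19, 25)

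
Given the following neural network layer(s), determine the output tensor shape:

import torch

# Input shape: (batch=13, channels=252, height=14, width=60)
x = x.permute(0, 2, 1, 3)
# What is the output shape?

Input shape: (13, 252, 14, 60)
Output shape: (13, 14, 252, 60)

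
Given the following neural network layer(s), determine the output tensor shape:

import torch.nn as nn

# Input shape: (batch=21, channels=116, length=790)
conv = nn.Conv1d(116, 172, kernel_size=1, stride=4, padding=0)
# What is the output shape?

Input shape: (21, 116, 790)
Output shape: (21, 172, 198)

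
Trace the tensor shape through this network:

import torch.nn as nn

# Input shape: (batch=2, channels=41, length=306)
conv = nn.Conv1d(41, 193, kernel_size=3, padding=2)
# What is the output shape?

Input shape: (2, 41, 306)
Output shape: (2, 193, 308)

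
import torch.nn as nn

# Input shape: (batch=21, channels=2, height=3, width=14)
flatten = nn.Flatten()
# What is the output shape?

Input shape: (21, 2, 3, 14)
Output shape: (21, 84)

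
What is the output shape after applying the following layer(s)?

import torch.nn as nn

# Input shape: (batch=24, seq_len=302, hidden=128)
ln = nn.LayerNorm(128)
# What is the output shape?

Input shape: (24, 302, 128)
Output shape: (24, 302, 128)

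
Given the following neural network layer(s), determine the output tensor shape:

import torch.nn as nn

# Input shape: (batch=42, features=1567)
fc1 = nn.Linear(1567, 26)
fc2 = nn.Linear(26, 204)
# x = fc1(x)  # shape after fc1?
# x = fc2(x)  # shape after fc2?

Input shape: (42, 1567)
  -> after fc1: (42, 26)
Output shape: (42, 204)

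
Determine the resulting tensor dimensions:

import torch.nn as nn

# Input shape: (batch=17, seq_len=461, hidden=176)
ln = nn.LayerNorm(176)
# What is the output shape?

Input shape: (17, 461, 176)
Output shape: (17, 461, 176)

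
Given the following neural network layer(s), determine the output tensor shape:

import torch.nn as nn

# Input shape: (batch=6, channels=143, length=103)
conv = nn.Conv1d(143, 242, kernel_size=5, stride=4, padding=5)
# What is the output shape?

Input shape: (6, 143, 103)
Output shape: (6, 242, 28)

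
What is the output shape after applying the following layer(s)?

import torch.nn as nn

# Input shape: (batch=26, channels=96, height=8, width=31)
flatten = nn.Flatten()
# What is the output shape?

Input shape: (26, 96, 8, 31)
Output shape: (26, 23808)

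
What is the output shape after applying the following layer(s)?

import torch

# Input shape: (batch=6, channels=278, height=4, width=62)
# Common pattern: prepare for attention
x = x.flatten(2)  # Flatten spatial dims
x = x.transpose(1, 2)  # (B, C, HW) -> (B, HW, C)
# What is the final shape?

Input shape: (6, 278, 4, 62)
  -> after flatten(2): (6, 278, 248)
Output shape: (6, 248, 278)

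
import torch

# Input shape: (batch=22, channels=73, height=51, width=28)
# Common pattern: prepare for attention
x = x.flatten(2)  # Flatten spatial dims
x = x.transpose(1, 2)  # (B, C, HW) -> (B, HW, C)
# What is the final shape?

Input shape: (22, 73, 51, 28)
  -> after flatten(2): (22, 73, 1428)
Output shape: (22, 1428, 73)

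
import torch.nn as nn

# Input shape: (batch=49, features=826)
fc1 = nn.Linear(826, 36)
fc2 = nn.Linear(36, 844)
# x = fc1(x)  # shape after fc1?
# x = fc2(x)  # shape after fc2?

Input shape: (49, 826)
  -> after fc1: (49, 36)
Output shape: (49, 844)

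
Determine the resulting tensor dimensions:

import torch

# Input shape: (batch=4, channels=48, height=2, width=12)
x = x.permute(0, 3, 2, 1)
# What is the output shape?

Input shape: (4, 48, 2, 12)
Output shape: (4, 12, 2, 48)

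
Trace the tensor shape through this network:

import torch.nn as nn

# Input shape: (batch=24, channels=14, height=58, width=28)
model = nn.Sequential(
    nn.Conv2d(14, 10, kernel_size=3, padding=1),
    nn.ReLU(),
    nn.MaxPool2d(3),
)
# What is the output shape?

Input shape: (24, 14, 58, 28)
  -> after Conv2d: (24, 10, 58, 28)
  -> after ReLU: (24, 10, 58, 28)
Output shape: (24, 10, 19, 9)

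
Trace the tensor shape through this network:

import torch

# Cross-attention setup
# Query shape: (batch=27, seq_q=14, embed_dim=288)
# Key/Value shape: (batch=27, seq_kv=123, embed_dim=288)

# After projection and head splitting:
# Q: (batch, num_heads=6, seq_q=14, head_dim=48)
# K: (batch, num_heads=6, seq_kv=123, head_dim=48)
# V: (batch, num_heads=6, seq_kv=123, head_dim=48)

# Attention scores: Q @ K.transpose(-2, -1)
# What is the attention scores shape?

Input shape: (27, 14, 288)
Output shape: (27, 6, 14, 123)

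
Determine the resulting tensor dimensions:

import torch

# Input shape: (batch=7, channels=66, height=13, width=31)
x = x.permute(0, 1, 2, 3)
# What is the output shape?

Input shape: (7, 66, 13, 31)
Output shape: (7, 66, 13, 31)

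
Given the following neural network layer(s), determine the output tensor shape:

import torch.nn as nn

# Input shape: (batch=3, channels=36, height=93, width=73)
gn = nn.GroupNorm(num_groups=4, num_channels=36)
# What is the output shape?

Input shape: (3, 36, 93, 73)
Output shape: (3, 36, 93, 73)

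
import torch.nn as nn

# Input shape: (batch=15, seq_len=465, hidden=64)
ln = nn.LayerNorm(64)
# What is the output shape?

Input shape: (15, 465, 64)
Output shape: (15, 465, 64)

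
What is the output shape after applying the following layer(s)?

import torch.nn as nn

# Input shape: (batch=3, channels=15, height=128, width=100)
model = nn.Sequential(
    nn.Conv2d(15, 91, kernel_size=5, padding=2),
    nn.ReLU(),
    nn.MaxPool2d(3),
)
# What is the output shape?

Input shape: (3, 15, 128, 100)
  -> after Conv2d: (3, 91, 128, 100)
  -> after ReLU: (3, 91, 128, 100)
Output shape: (3, 91, 42, 33)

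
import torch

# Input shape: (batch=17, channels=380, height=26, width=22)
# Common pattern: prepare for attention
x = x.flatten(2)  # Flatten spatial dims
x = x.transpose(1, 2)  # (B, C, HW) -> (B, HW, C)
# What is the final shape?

Input shape: (17, 380, 26, 22)
  -> after flatten(2): (17, 380, 572)
Output shape: (17, 572, 380)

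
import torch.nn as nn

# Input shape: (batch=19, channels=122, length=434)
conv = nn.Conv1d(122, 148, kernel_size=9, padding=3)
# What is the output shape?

Input shape: (19, 122, 434)
Output shape: (19, 148, 432)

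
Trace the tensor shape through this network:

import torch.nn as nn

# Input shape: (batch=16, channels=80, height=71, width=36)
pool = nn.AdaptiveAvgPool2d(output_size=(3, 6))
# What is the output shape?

Input shape: (16, 80, 71, 36)
Output shape: (16, 80, 3, 6)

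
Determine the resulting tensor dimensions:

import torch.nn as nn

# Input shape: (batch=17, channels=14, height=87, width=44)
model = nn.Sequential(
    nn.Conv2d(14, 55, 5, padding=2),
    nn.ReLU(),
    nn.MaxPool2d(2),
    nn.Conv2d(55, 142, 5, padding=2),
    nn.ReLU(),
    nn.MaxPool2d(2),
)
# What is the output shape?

Input shape: (17, 14, 87, 44)
  -> after first Conv2d: (17, 55, 87, 44)
  -> after first MaxPool2d: (17, 55, 43, 22)
  -> after second Conv2d: (17, 142, 43, 22)
Output shape: (17, 142, 21, 11)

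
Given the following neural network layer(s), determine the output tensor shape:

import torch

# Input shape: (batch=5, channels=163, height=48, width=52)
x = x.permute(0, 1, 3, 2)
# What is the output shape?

Input shape: (5, 163, 48, 52)
Output shape: (5, 163, 52, 48)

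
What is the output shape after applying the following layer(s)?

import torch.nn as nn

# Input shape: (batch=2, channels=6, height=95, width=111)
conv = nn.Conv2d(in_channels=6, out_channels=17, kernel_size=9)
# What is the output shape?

Input shape: (2, 6, 95, 111)
Output shape: (2, 17, 87, 103)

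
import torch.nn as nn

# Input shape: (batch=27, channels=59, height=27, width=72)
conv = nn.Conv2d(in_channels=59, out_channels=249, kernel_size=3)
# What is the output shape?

Input shape: (27, 59, 27, 72)
Output shape: (27, 249, 25, 70)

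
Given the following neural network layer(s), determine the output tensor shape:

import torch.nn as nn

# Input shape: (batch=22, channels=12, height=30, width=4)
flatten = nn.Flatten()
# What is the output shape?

Input shape: (22, 12, 30, 4)
Output shape: (22, 1440)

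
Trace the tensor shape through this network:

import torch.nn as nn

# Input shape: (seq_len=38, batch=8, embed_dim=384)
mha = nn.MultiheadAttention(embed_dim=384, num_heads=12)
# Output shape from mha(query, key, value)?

Input shape: (38, 8, 384)
Output shape: (38, 8, 384)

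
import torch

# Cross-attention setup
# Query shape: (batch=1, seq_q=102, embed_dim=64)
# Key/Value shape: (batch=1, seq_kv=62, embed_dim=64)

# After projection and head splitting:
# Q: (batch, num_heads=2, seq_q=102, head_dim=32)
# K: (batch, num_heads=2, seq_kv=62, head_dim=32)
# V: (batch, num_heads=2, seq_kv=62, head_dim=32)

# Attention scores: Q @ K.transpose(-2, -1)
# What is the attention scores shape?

Input shape: (1, 102, 64)
Output shape: (1, 2, 102, 62)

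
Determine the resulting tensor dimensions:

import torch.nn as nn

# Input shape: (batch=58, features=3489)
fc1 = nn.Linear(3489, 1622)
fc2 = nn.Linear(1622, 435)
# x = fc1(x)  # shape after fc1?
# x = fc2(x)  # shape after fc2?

Input shape: (58, 3489)
  -> after fc1: (58, 1622)
Output shape: (58, 435)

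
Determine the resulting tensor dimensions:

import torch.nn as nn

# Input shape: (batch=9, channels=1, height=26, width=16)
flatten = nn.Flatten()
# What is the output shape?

Input shape: (9, 1, 26, 16)
Output shape: (9, 416)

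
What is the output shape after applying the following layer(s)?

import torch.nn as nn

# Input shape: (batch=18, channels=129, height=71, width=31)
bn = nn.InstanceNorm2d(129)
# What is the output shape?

Input shape: (18, 129, 71, 31)
Output shape: (18, 129, 71, 31)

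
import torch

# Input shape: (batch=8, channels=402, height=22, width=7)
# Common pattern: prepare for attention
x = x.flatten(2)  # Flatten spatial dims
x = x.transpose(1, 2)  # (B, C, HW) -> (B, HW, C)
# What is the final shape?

Input shape: (8, 402, 22, 7)
  -> after flatten(2): (8, 402, 154)
Output shape: (8, 154, 402)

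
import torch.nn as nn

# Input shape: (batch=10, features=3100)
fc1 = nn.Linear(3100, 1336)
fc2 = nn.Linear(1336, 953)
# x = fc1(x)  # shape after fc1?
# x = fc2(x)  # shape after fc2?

Input shape: (10, 3100)
  -> after fc1: (10, 1336)
Output shape: (10, 953)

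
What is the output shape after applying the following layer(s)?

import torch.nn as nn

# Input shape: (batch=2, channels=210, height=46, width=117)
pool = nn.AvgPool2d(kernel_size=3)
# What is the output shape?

Input shape: (2, 210, 46, 117)
Output shape: (2, 210, 15, 39)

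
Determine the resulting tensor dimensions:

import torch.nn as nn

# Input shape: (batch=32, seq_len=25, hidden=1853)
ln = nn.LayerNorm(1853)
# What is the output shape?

Input shape: (32, 25, 1853)
Output shape: (32, 25, 1853)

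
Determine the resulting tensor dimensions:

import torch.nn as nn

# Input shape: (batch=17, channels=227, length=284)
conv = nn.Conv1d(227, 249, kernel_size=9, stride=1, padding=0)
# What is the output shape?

Input shape: (17, 227, 284)
Output shape: (17, 249, 276)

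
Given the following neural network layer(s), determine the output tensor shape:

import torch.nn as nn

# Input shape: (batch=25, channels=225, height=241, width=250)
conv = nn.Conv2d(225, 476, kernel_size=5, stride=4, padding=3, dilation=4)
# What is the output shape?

Input shape: (25, 225, 241, 250)
Output shape: (25, 476, 58, 60)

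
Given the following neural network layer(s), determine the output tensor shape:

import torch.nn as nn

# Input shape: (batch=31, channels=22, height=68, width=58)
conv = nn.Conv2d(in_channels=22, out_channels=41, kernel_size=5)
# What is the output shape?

Input shape: (31, 22, 68, 58)
Output shape: (31, 41, 64, 54)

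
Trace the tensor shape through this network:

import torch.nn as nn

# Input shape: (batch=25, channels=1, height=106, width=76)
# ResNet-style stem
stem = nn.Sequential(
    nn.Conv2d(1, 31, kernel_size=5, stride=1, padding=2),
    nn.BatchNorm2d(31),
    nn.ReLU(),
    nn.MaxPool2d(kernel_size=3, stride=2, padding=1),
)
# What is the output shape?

Input shape: (25, 1, 106, 76)
  -> after Conv2d 5x5 stride=1: (25, 31, 106, 76)
Output shape: (25, 31, 53, 38)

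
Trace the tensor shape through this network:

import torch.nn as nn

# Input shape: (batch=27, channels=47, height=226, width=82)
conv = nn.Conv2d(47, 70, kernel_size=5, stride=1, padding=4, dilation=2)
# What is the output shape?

Input shape: (27, 47, 226, 82)
Output shape: (27, 70, 226, 82)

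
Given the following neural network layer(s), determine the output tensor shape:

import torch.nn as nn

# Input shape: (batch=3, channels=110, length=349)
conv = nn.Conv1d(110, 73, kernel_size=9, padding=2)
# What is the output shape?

Input shape: (3, 110, 349)
Output shape: (3, 73, 345)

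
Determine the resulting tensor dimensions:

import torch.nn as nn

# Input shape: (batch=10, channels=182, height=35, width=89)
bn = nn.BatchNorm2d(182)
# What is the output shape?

Input shape: (10, 182, 35, 89)
Output shape: (10, 182, 35, 89)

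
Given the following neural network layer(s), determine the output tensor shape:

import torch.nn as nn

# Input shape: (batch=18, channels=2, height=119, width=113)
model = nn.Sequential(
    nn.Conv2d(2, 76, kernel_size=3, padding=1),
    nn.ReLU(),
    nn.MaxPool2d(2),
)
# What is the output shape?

Input shape: (18, 2, 119, 113)
  -> after Conv2d: (18, 76, 119, 113)
  -> after ReLU: (18, 76, 119, 113)
Output shape: (18, 76, 59, 56)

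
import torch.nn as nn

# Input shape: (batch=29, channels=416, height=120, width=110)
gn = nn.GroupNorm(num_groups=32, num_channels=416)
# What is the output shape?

Input shape: (29, 416, 120, 110)
Output shape: (29, 416, 120, 110)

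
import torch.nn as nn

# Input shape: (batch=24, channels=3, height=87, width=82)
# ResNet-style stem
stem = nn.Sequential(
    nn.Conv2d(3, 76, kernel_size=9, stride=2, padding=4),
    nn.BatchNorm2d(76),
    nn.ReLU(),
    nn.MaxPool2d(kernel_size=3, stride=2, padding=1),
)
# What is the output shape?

Input shape: (24, 3, 87, 82)
  -> after Conv2d 9x9 stride=2: (24, 76, 44, 41)
Output shape: (24, 76, 22, 21)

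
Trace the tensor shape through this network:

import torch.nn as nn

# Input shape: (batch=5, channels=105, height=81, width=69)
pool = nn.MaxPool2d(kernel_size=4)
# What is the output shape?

Input shape: (5, 105, 81, 69)
Output shape: (5, 105, 20, 17)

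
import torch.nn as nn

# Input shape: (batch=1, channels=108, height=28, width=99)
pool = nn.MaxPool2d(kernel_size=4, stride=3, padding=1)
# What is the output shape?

Input shape: (1, 108, 28, 99)
Output shape: (1, 108, 9, 33)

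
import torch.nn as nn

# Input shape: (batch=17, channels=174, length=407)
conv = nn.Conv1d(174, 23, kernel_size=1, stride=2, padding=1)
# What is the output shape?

Input shape: (17, 174, 407)
Output shape: (17, 23, 205)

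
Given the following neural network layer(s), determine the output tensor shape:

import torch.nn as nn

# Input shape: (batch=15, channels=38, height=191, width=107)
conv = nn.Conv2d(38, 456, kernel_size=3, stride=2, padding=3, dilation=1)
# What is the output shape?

Input shape: (15, 38, 191, 107)
Output shape: (15, 456, 98, 56)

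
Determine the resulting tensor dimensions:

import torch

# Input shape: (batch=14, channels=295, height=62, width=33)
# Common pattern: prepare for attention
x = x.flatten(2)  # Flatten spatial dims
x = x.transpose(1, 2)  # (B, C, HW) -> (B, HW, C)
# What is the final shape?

Input shape: (14, 295, 62, 33)
  -> after flatten(2): (14, 295, 2046)
Output shape: (14, 2046, 295)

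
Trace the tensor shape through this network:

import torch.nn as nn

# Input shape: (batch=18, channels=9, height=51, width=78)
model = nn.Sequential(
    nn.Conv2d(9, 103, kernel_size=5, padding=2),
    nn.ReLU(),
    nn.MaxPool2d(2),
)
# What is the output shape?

Input shape: (18, 9, 51, 78)
  -> after Conv2d: (18, 103, 51, 78)
  -> after ReLU: (18, 103, 51, 78)
Output shape: (18, 103, 25, 39)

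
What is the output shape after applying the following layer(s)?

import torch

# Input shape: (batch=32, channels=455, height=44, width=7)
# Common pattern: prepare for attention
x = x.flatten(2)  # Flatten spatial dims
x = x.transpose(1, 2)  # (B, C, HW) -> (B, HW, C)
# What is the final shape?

Input shape: (32, 455, 44, 7)
  -> after flatten(2): (32, 455, 308)
Output shape: (32, 308, 455)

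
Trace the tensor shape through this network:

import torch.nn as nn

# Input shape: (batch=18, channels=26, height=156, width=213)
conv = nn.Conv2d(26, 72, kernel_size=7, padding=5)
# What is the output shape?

Input shape: (18, 26, 156, 213)
Output shape: (18, 72, 160, 217)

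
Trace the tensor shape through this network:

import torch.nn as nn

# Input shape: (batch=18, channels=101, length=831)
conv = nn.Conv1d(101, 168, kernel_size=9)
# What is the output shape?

Input shape: (18, 101, 831)
Output shape: (18, 168, 823)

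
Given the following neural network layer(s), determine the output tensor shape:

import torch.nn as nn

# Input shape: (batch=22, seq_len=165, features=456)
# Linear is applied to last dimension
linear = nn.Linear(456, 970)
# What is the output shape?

Input shape: (22, 165, 456)
Output shape: (22, 165, 970)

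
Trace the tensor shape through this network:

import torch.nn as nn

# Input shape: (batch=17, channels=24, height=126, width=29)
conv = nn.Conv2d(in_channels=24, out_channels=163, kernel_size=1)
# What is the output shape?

Input shape: (17, 24, 126, 29)
Output shape: (17, 163, 126, 29)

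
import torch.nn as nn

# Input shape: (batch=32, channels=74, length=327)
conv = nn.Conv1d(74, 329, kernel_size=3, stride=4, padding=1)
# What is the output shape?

Input shape: (32, 74, 327)
Output shape: (32, 329, 82)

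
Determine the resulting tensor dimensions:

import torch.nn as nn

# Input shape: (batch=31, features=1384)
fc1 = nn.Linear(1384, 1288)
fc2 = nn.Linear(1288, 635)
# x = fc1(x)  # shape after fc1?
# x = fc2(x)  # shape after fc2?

Input shape: (31, 1384)
  -> after fc1: (31, 1288)
Output shape: (31, 635)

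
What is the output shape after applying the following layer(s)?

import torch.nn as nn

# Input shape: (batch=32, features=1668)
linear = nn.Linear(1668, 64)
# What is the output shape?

Input shape: (32, 1668)
Output shape: (32, 64)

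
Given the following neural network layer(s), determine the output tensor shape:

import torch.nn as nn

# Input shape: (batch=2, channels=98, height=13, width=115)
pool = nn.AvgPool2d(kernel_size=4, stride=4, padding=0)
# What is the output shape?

Input shape: (2, 98, 13, 115)
Output shape: (2, 98, 3, 28)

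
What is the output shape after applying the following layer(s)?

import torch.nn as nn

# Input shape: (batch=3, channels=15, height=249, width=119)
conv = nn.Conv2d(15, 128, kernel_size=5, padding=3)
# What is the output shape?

Input shape: (3, 15, 249, 119)
Output shape: (3, 128, 251, 121)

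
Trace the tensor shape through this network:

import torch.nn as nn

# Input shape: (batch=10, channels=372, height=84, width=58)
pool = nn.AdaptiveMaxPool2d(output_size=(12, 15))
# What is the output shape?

Input shape: (10, 372, 84, 58)
Output shape: (10, 372, 12, 15)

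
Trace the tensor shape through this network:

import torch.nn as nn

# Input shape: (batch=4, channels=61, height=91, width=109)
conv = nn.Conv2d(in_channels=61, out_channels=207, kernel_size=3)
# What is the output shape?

Input shape: (4, 61, 91, 109)
Output shape: (4, 207, 89, 107)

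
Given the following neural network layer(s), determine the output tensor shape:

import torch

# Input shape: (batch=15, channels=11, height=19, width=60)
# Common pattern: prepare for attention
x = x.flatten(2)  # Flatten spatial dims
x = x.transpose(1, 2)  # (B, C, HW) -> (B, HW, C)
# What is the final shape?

Input shape: (15, 11, 19, 60)
  -> after flatten(2): (15, 11, 1140)
Output shape: (15, 1140, 11)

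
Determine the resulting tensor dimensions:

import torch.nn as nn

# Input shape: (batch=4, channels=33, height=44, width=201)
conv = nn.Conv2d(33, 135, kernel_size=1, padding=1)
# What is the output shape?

Input shape: (4, 33, 44, 201)
Output shape: (4, 135, 46, 203)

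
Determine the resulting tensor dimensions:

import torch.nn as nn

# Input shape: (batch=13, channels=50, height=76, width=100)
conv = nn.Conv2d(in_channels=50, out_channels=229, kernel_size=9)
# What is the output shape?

Input shape: (13, 50, 76, 100)
Output shape: (13, 229, 68, 92)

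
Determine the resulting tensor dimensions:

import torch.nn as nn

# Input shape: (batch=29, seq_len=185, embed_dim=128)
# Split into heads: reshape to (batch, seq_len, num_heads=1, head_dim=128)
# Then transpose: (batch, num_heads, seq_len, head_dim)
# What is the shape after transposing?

Input shape: (29, 185, 128)
  -> after reshape: (29, 185, 1, 128)
Output shape: (29, 1, 185, 128)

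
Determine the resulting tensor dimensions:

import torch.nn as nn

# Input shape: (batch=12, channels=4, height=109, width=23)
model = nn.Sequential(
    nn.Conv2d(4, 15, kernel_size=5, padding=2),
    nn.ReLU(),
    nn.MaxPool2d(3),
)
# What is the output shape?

Input shape: (12, 4, 109, 23)
  -> after Conv2d: (12, 15, 109, 23)
  -> after ReLU: (12, 15, 109, 23)
Output shape: (12, 15, 36, 7)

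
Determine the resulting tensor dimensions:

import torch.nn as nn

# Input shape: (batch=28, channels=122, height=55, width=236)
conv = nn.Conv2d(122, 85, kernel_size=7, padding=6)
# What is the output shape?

Input shape: (28, 122, 55, 236)
Output shape: (28, 85, 61, 242)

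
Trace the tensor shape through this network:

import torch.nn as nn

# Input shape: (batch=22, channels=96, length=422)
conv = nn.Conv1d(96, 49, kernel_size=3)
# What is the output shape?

Input shape: (22, 96, 422)
Output shape: (22, 49, 420)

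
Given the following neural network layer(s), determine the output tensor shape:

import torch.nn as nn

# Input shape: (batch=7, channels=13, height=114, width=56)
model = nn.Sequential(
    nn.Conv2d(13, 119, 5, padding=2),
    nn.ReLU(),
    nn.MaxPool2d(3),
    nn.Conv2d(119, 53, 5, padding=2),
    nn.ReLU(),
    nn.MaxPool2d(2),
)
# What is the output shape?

Input shape: (7, 13, 114, 56)
  -> after first Conv2d: (7, 119, 114, 56)
  -> after first MaxPool2d: (7, 119, 38, 18)
  -> after second Conv2d: (7, 53, 38, 18)
Output shape: (7, 53, 19, 9)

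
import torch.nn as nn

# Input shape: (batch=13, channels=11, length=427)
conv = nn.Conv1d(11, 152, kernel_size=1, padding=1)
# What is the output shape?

Input shape: (13, 11, 427)
Output shape: (13, 152, 429)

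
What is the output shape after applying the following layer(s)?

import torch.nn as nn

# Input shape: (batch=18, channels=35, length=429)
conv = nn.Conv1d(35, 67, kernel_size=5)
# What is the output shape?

Input shape: (18, 35, 429)
Output shape: (18, 67, 425)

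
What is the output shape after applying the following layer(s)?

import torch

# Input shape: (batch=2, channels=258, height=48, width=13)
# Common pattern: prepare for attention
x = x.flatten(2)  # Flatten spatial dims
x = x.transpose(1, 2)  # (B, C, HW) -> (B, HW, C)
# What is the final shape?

Input shape: (2, 258, 48, 13)
  -> after flatten(2): (2, 258, 624)
Output shape: (2, 624, 258)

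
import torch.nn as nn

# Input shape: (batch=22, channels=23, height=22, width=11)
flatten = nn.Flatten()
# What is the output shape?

Input shape: (22, 23, 22, 11)
Output shape: (22, 5566)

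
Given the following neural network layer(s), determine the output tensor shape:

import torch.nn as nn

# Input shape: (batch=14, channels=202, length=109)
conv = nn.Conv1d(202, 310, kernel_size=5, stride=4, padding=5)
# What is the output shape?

Input shape: (14, 202, 109)
Output shape: (14, 310, 29)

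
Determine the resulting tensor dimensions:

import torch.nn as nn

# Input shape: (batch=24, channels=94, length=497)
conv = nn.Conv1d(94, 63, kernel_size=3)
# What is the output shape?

Input shape: (24, 94, 497)
Output shape: (24, 63, 495)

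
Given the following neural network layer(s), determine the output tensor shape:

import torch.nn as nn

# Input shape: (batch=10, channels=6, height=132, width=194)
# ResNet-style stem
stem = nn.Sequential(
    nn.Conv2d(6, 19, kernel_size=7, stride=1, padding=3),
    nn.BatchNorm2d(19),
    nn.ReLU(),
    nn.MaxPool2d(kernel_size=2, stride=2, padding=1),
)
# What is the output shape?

Input shape: (10, 6, 132, 194)
  -> after Conv2d 7x7 stride=1: (10, 19, 132, 194)
Output shape: (10, 19, 67, 98)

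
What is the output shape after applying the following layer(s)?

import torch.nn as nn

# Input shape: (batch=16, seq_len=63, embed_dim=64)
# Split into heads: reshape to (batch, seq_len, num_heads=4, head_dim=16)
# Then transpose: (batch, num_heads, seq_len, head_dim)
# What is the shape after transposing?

Input shape: (16, 63, 64)
  -> after reshape: (16, 63, 4, 16)
Output shape: (16, 4, 63, 16)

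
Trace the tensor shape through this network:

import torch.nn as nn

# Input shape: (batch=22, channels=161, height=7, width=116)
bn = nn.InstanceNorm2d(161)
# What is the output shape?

Input shape: (22, 161, 7, 116)
Output shape: (22, 161, 7, 116)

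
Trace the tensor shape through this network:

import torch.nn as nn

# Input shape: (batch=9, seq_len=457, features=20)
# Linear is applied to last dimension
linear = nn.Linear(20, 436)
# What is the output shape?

Input shape: (9, 457, 20)
Output shape: (9, 457, 436)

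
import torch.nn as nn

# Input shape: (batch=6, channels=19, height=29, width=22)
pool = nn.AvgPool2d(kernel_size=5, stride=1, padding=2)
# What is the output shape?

Input shape: (6, 19, 29, 22)
Output shape: (6, 19, 29, 22)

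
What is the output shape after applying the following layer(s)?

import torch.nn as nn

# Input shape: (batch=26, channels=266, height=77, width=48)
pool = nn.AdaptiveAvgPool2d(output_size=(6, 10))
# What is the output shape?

Input shape: (26, 266, 77, 48)
Output shape: (26, 266, 6, 10)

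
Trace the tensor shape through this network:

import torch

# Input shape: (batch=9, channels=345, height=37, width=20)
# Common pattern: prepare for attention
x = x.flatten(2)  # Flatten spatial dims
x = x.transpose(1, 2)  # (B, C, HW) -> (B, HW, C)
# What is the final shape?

Input shape: (9, 345, 37, 20)
  -> after flatten(2): (9, 345, 740)
Output shape: (9, 740, 345)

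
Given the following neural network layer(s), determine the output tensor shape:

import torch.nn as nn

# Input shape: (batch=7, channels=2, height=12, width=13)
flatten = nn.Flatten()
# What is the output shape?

Input shape: (7, 2, 12, 13)
Output shape: (7, 312)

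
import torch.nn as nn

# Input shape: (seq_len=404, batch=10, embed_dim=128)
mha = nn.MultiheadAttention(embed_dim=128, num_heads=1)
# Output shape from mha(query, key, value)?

Input shape: (404, 10, 128)
Output shape: (404, 10, 128)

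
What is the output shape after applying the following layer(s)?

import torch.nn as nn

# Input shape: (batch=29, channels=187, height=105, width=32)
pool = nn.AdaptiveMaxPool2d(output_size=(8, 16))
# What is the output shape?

Input shape: (29, 187, 105, 32)
Output shape: (29, 187, 8, 16)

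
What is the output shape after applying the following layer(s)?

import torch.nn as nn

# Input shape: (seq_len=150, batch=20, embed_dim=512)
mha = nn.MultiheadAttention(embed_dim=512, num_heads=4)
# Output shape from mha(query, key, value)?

Input shape: (150, 20, 512)
Output shape: (150, 20, 512)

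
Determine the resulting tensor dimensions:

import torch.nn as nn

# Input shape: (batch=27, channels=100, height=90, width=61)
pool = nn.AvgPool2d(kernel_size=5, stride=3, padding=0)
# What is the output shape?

Input shape: (27, 100, 90, 61)
Output shape: (27, 100, 29, 19)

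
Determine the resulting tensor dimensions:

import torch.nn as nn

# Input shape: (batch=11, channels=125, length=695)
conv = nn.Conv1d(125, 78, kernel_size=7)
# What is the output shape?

Input shape: (11, 125, 695)
Output shape: (11, 78, 689)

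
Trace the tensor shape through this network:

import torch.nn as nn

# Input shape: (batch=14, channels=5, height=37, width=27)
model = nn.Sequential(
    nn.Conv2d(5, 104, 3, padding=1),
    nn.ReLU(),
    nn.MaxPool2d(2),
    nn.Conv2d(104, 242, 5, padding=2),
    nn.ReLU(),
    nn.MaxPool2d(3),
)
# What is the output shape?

Input shape: (14, 5, 37, 27)
  -> after first Conv2d: (14, 104, 37, 27)
  -> after first MaxPool2d: (14, 104, 18, 13)
  -> after second Conv2d: (14, 242, 18, 13)
Output shape: (14, 242, 6, 4)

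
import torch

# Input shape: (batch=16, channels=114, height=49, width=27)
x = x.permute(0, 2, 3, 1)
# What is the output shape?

Input shape: (16, 114, 49, 27)
Output shape: (16, 49, 27, 114)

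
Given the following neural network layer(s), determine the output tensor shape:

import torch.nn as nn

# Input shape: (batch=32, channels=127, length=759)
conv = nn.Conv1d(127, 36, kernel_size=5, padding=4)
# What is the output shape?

Input shape: (32, 127, 759)
Output shape: (32, 36, 763)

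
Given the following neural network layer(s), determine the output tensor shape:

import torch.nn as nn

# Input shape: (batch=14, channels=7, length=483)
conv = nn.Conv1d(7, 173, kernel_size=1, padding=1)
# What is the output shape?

Input shape: (14, 7, 483)
Output shape: (14, 173, 485)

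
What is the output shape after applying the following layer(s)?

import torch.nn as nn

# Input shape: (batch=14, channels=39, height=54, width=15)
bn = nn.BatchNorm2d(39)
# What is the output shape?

Input shape: (14, 39, 54, 15)
Output shape: (14, 39, 54, 15)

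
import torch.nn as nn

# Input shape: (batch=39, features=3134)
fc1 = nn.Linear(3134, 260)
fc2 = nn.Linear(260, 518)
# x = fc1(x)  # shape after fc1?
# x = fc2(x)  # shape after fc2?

Input shape: (39, 3134)
  -> after fc1: (39, 260)
Output shape: (39, 518)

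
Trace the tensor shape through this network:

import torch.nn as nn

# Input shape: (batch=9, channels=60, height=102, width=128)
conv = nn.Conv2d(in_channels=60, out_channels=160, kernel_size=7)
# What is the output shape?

Input shape: (9, 60, 102, 128)
Output shape: (9, 160, 96, 122)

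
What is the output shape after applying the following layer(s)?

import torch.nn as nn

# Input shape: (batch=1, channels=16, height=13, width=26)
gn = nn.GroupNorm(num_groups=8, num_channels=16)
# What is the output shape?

Input shape: (1, 16, 13, 26)
Output shape: (1, 16, 13, 26)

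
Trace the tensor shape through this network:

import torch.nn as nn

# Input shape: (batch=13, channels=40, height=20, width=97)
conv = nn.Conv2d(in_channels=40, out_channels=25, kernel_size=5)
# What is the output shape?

Input shape: (13, 40, 20, 97)
Output shape: (13, 25, 16, 93)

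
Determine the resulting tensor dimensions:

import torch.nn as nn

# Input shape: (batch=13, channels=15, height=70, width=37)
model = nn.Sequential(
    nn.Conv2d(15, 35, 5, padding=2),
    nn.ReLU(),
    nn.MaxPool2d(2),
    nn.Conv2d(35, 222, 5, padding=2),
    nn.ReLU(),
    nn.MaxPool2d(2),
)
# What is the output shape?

Input shape: (13, 15, 70, 37)
  -> after first Conv2d: (13, 35, 70, 37)
  -> after first MaxPool2d: (13, 35, 35, 18)
  -> after second Conv2d: (13, 222, 35, 18)
Output shape: (13, 222, 17, 9)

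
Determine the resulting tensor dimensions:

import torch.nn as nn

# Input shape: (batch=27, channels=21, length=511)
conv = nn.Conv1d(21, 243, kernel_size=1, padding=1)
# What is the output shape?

Input shape: (27, 21, 511)
Output shape: (27, 243, 513)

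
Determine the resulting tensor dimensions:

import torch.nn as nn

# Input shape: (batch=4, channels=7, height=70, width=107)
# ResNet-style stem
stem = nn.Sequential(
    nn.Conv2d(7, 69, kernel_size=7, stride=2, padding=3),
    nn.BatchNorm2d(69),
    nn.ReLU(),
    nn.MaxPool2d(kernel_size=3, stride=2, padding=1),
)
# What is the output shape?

Input shape: (4, 7, 70, 107)
  -> after Conv2d 7x7 stride=2: (4, 69, 35, 54)
Output shape: (4, 69, 18, 27)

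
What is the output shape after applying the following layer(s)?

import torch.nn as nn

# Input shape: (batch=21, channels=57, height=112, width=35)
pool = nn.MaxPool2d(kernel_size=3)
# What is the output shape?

Input shape: (21, 57, 112, 35)
Output shape: (21, 57, 37, 11)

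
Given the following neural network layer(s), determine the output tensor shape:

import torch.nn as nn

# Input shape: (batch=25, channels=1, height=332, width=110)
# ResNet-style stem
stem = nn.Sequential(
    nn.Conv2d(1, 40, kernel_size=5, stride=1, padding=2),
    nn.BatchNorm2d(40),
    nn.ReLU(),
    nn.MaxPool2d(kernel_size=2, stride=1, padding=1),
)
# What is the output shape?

Input shape: (25, 1, 332, 110)
  -> after Conv2d 5x5 stride=1: (25, 40, 332, 110)
Output shape: (25, 40, 333, 111)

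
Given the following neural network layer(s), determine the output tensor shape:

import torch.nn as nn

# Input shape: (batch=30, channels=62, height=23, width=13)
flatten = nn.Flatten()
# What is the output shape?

Input shape: (30, 62, 23, 13)
Output shape: (30, 18538)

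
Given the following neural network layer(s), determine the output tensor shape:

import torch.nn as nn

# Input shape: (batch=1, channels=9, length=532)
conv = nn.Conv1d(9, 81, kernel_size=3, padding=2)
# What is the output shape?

Input shape: (1, 9, 532)
Output shape: (1, 81, 534)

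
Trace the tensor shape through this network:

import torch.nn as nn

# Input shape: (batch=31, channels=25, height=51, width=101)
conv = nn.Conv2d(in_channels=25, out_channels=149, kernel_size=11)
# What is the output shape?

Input shape: (31, 25, 51, 101)
Output shape: (31, 149, 41, 91)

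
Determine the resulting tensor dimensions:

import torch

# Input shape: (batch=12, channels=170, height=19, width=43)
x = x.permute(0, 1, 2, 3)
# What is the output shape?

Input shape: (12, 170, 19, 43)
Output shape: (12, 170, 19, 43)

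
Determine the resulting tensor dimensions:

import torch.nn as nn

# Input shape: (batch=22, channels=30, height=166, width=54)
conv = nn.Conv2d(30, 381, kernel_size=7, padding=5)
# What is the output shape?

Input shape: (22, 30, 166, 54)
Output shape: (22, 381, 170, 58)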